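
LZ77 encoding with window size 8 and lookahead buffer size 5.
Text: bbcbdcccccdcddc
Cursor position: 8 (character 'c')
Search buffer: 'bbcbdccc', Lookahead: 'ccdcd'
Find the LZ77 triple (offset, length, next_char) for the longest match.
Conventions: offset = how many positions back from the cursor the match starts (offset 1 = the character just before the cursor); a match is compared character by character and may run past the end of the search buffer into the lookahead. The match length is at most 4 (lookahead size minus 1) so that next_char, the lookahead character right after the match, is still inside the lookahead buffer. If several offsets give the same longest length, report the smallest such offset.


Try each offset into the search buffer:
  offset=1 (pos 7, char 'c'): match length 2
  offset=2 (pos 6, char 'c'): match length 2
  offset=3 (pos 5, char 'c'): match length 2
  offset=4 (pos 4, char 'd'): match length 0
  offset=5 (pos 3, char 'b'): match length 0
  offset=6 (pos 2, char 'c'): match length 1
  offset=7 (pos 1, char 'b'): match length 0
  offset=8 (pos 0, char 'b'): match length 0
Longest match has length 2, found at offsets 1, 2, 3; take the smallest, offset 1.
next_char = character at position 8 + 2 = 10 -> 'd'

Best match: offset=1, length=2 (matching 'cc' starting at position 7)
LZ77 triple: (1, 2, 'd')


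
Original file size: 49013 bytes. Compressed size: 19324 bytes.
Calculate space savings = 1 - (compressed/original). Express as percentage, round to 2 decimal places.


ratio = compressed/original = 19324/49013 = 0.394263
savings = 1 - ratio = 1 - 0.394263 = 0.605737
as a percentage: 0.605737 * 100 = 60.57%

Space savings = 1 - 19324/49013 = 60.57%


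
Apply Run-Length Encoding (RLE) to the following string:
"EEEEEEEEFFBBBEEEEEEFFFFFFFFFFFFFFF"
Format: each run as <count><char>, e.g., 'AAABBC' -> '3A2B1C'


Scanning runs left to right:
  i=0: run of 'E' x 8 -> '8E'
  i=8: run of 'F' x 2 -> '2F'
  i=10: run of 'B' x 3 -> '3B'
  i=13: run of 'E' x 6 -> '6E'
  i=19: run of 'F' x 15 -> '15F'

RLE = 8E2F3B6E15F


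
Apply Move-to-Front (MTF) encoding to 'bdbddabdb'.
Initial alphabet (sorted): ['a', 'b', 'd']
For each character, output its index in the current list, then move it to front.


MTF encoding:
'b': index 1 in ['a', 'b', 'd'] -> ['b', 'a', 'd']
'd': index 2 in ['b', 'a', 'd'] -> ['d', 'b', 'a']
'b': index 1 in ['d', 'b', 'a'] -> ['b', 'd', 'a']
'd': index 1 in ['b', 'd', 'a'] -> ['d', 'b', 'a']
'd': index 0 in ['d', 'b', 'a'] -> ['d', 'b', 'a']
'a': index 2 in ['d', 'b', 'a'] -> ['a', 'd', 'b']
'b': index 2 in ['a', 'd', 'b'] -> ['b', 'a', 'd']
'd': index 2 in ['b', 'a', 'd'] -> ['d', 'b', 'a']
'b': index 1 in ['d', 'b', 'a'] -> ['b', 'd', 'a']


Output: [1, 2, 1, 1, 0, 2, 2, 2, 1]


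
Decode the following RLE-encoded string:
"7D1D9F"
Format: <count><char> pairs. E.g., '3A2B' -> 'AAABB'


Expanding each <count><char> pair:
  7D -> 'DDDDDDD'
  1D -> 'D'
  9F -> 'FFFFFFFFF'

Decoded = DDDDDDDDFFFFFFFFF


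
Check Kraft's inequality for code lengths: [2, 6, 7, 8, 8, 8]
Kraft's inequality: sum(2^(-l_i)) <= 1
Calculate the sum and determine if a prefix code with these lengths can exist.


Sum = 2^(-2) + 2^(-6) + 2^(-7) + 2^(-8) + 2^(-8) + 2^(-8)
    = 0.25 + 0.015625 + 0.0078125 + 0.00390625 + 0.00390625 + 0.00390625
    = 73/256 = 0.28515625
Since 0.28515625 <= 1, Kraft's inequality IS satisfied.
A prefix code with these lengths CAN exist.

Kraft sum = 0.28515625. Satisfied.


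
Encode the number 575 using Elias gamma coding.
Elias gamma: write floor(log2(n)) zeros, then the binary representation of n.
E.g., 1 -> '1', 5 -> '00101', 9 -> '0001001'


num_bits = floor(log2(575)) + 1 = 10
leading_zeros = num_bits - 1 = 9
binary(575) = 1000111111

Elias gamma(575) = '000000000' + '1000111111' = 0000000001000111111 (19 bits)


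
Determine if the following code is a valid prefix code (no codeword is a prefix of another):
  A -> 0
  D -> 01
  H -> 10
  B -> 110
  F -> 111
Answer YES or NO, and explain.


Checking each pair (does one codeword prefix another?):
  A='0' vs D='01': prefix -- VIOLATION

NO -- this is NOT a valid prefix code. A (0) is a prefix of D (01).


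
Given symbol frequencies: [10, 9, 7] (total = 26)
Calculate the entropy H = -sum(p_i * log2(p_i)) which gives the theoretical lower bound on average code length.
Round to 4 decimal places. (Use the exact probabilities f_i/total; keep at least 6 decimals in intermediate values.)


Per-symbol terms -p_i * log2(p_i) with p_i = f_i/26:
  p = 10/26 = 0.384615: log2(p) = -1.378512, -p*log2(p) = 0.530197
  p = 9/26 = 0.346154: log2(p) = -1.530515, -p*log2(p) = 0.529794
  p = 7/26 = 0.269231: log2(p) = -1.893085, -p*log2(p) = 0.509677
H = 0.530197 + 0.529794 + 0.509677 = 1.569668

H = 1.5697 bits/symbol


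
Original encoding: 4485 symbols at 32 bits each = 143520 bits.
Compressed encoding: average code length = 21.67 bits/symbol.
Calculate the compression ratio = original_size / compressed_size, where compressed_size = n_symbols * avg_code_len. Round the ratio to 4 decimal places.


original_size = n_symbols * orig_bits = 4485 * 32 = 143520 bits
compressed_size = n_symbols * avg_code_len = 4485 * 21.67 = 97189.95 bits
ratio = original_size / compressed_size = 143520 / 97189.95 = 1.4767

Compression ratio = 1.4767


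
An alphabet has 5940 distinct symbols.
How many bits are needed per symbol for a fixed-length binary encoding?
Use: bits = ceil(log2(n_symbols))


log2(5940) = 12.5362
Bracket: 2^12 = 4096 < 5940 <= 2^13 = 8192
So ceil(log2(5940)) = 13

bits = ceil(log2(5940)) = ceil(12.5362) = 13 bits


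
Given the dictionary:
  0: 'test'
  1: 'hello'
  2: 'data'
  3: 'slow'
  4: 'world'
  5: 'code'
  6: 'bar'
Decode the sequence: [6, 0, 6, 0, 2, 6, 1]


Look up each index in the dictionary:
  6 -> 'bar'
  0 -> 'test'
  6 -> 'bar'
  0 -> 'test'
  2 -> 'data'
  6 -> 'bar'
  1 -> 'hello'

Decoded: "bar test bar test data bar hello"


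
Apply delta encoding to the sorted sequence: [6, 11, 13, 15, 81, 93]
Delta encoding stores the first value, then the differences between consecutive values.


First value: 6
Deltas:
  11 - 6 = 5
  13 - 11 = 2
  15 - 13 = 2
  81 - 15 = 66
  93 - 81 = 12


Delta encoded: [6, 5, 2, 2, 66, 12]


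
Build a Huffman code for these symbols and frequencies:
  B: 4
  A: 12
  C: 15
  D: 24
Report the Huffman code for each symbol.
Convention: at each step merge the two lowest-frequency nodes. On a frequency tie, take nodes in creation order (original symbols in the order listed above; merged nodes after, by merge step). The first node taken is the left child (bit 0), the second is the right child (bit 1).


Huffman tree construction:
Step 1: Merge B(4) + A(12) = 16
Step 2: Merge C(15) + (B+A)(16) = 31
Step 3: Merge D(24) + (C+(B+A))(31) = 55
Read each symbol's code off the tree from the root (left child = 0, right child = 1).

Codes:
  B: 110 (length 3)
  A: 111 (length 3)
  C: 10 (length 2)
  D: 0 (length 1)
Average code length: 102/55 = 1.8545 bits/symbol


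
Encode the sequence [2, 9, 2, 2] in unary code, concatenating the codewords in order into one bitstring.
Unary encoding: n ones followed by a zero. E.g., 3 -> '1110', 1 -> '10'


Encode each number as n ones followed by a terminating 0:
  2 -> 110 (3 bits)
  9 -> 1111111110 (10 bits)
  2 -> 110 (3 bits)
  2 -> 110 (3 bits)
Total length = 3 + 10 + 3 + 3 = 19 bits.

Unary([2, 9, 2, 2]) = 1101111111110110110 (19 bits)


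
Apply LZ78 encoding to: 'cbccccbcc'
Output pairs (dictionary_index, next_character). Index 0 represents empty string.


LZ78 encoding steps:
Dictionary: {0: ''}
Step 1: w='' (idx 0), next='c' -> output (0, 'c'), add 'c' as idx 1
Step 2: w='' (idx 0), next='b' -> output (0, 'b'), add 'b' as idx 2
Step 3: w='c' (idx 1), next='c' -> output (1, 'c'), add 'cc' as idx 3
Step 4: w='cc' (idx 3), next='b' -> output (3, 'b'), add 'ccb' as idx 4
Step 5: w='cc' (idx 3), end of input -> output (3, '')


Encoded: [(0, 'c'), (0, 'b'), (1, 'c'), (3, 'b'), (3, '')]


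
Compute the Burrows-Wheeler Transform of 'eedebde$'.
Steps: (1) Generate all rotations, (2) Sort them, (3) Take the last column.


Rotations (sorted):
  0: $eedebde -> last char: e
  1: bde$eede -> last char: e
  2: de$eedeb -> last char: b
  3: debde$ee -> last char: e
  4: e$eedebd -> last char: d
  5: ebde$eed -> last char: d
  6: edebde$e -> last char: e
  7: eedebde$ -> last char: $


BWT = eebedde$


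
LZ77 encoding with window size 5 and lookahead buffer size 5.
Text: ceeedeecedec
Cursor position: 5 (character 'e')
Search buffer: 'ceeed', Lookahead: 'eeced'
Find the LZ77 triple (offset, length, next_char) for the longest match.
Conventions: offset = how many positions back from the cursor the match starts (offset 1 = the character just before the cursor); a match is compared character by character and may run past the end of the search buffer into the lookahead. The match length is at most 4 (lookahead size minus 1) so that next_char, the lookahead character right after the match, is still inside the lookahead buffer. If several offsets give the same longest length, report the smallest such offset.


Try each offset into the search buffer:
  offset=1 (pos 4, char 'd'): match length 0
  offset=2 (pos 3, char 'e'): match length 1
  offset=3 (pos 2, char 'e'): match length 2
  offset=4 (pos 1, char 'e'): match length 2
  offset=5 (pos 0, char 'c'): match length 0
Longest match has length 2, found at offsets 3, 4; take the smallest, offset 3.
next_char = character at position 5 + 2 = 7 -> 'c'

Best match: offset=3, length=2 (matching 'ee' starting at position 2)
LZ77 triple: (3, 2, 'c')


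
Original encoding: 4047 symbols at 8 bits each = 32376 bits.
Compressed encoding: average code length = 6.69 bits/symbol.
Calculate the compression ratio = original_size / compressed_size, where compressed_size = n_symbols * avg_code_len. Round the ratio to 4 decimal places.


original_size = n_symbols * orig_bits = 4047 * 8 = 32376 bits
compressed_size = n_symbols * avg_code_len = 4047 * 6.69 = 27074.43 bits
ratio = original_size / compressed_size = 32376 / 27074.43 = 1.1958

Compression ratio = 1.1958


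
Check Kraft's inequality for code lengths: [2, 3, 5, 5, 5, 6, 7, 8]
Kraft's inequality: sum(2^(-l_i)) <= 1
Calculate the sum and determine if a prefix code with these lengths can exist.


Sum = 2^(-2) + 2^(-3) + 2^(-5) + 2^(-5) + 2^(-5) + 2^(-6) + 2^(-7) + 2^(-8)
    = 0.25 + 0.125 + 0.03125 + 0.03125 + 0.03125 + 0.015625 + 0.0078125 + 0.00390625
    = 127/256 = 0.49609375
Since 0.49609375 <= 1, Kraft's inequality IS satisfied.
A prefix code with these lengths CAN exist.

Kraft sum = 0.49609375. Satisfied.


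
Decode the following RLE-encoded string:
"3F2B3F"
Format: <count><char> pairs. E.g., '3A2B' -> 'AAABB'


Expanding each <count><char> pair:
  3F -> 'FFF'
  2B -> 'BB'
  3F -> 'FFF'

Decoded = FFFBBFFF


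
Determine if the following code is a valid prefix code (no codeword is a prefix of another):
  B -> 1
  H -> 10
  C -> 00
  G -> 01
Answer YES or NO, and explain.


Checking each pair (does one codeword prefix another?):
  B='1' vs H='10': prefix -- VIOLATION

NO -- this is NOT a valid prefix code. B (1) is a prefix of H (10).


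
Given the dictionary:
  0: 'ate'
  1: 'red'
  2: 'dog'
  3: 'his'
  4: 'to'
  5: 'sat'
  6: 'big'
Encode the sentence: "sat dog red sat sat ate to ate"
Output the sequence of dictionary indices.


Look up each word in the dictionary:
  'sat' -> 5
  'dog' -> 2
  'red' -> 1
  'sat' -> 5
  'sat' -> 5
  'ate' -> 0
  'to' -> 4
  'ate' -> 0

Encoded: [5, 2, 1, 5, 5, 0, 4, 0]


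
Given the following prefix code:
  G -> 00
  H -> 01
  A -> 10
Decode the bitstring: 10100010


Decoding step by step:
Bits 10 -> A
Bits 10 -> A
Bits 00 -> G
Bits 10 -> A


Decoded message: AAGA


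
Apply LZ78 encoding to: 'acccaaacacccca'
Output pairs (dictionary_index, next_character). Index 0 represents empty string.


LZ78 encoding steps:
Dictionary: {0: ''}
Step 1: w='' (idx 0), next='a' -> output (0, 'a'), add 'a' as idx 1
Step 2: w='' (idx 0), next='c' -> output (0, 'c'), add 'c' as idx 2
Step 3: w='c' (idx 2), next='c' -> output (2, 'c'), add 'cc' as idx 3
Step 4: w='a' (idx 1), next='a' -> output (1, 'a'), add 'aa' as idx 4
Step 5: w='a' (idx 1), next='c' -> output (1, 'c'), add 'ac' as idx 5
Step 6: w='ac' (idx 5), next='c' -> output (5, 'c'), add 'acc' as idx 6
Step 7: w='cc' (idx 3), next='a' -> output (3, 'a'), add 'cca' as idx 7


Encoded: [(0, 'a'), (0, 'c'), (2, 'c'), (1, 'a'), (1, 'c'), (5, 'c'), (3, 'a')]


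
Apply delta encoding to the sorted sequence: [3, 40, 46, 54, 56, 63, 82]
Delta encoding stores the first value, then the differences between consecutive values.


First value: 3
Deltas:
  40 - 3 = 37
  46 - 40 = 6
  54 - 46 = 8
  56 - 54 = 2
  63 - 56 = 7
  82 - 63 = 19


Delta encoded: [3, 37, 6, 8, 2, 7, 19]


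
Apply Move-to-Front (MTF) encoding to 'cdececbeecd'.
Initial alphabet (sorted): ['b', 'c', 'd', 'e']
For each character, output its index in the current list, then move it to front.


MTF encoding:
'c': index 1 in ['b', 'c', 'd', 'e'] -> ['c', 'b', 'd', 'e']
'd': index 2 in ['c', 'b', 'd', 'e'] -> ['d', 'c', 'b', 'e']
'e': index 3 in ['d', 'c', 'b', 'e'] -> ['e', 'd', 'c', 'b']
'c': index 2 in ['e', 'd', 'c', 'b'] -> ['c', 'e', 'd', 'b']
'e': index 1 in ['c', 'e', 'd', 'b'] -> ['e', 'c', 'd', 'b']
'c': index 1 in ['e', 'c', 'd', 'b'] -> ['c', 'e', 'd', 'b']
'b': index 3 in ['c', 'e', 'd', 'b'] -> ['b', 'c', 'e', 'd']
'e': index 2 in ['b', 'c', 'e', 'd'] -> ['e', 'b', 'c', 'd']
'e': index 0 in ['e', 'b', 'c', 'd'] -> ['e', 'b', 'c', 'd']
'c': index 2 in ['e', 'b', 'c', 'd'] -> ['c', 'e', 'b', 'd']
'd': index 3 in ['c', 'e', 'b', 'd'] -> ['d', 'c', 'e', 'b']


Output: [1, 2, 3, 2, 1, 1, 3, 2, 0, 2, 3]


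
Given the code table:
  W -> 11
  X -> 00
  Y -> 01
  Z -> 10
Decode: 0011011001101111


Decoding:
00 -> X
11 -> W
01 -> Y
10 -> Z
01 -> Y
10 -> Z
11 -> W
11 -> W


Result: XWYZYZWW


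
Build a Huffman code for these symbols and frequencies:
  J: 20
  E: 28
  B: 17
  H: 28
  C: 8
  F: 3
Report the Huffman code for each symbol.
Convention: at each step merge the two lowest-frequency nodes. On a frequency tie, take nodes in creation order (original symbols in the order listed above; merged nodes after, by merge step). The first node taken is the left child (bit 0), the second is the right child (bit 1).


Huffman tree construction:
Step 1: Merge F(3) + C(8) = 11
Step 2: Merge (F+C)(11) + B(17) = 28
Step 3: Merge J(20) + E(28) = 48
Step 4: Merge H(28) + ((F+C)+B)(28) = 56
Step 5: Merge (J+E)(48) + (H+((F+C)+B))(56) = 104
Read each symbol's code off the tree from the root (left child = 0, right child = 1).

Codes:
  J: 00 (length 2)
  E: 01 (length 2)
  B: 111 (length 3)
  H: 10 (length 2)
  C: 1101 (length 4)
  F: 1100 (length 4)
Average code length: 247/104 = 2.3750 bits/symbol


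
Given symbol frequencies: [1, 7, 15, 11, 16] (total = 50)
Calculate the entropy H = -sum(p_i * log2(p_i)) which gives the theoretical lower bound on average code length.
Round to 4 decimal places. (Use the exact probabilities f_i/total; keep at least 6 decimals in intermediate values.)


Per-symbol terms -p_i * log2(p_i) with p_i = f_i/50:
  p = 1/50 = 0.020000: log2(p) = -5.643856, -p*log2(p) = 0.112877
  p = 7/50 = 0.140000: log2(p) = -2.836501, -p*log2(p) = 0.397110
  p = 15/50 = 0.300000: log2(p) = -1.736966, -p*log2(p) = 0.521090
  p = 11/50 = 0.220000: log2(p) = -2.184425, -p*log2(p) = 0.480573
  p = 16/50 = 0.320000: log2(p) = -1.643856, -p*log2(p) = 0.526034
H = 0.112877 + 0.397110 + 0.521090 + 0.480573 + 0.526034 = 2.037684

H = 2.0377 bits/symbol


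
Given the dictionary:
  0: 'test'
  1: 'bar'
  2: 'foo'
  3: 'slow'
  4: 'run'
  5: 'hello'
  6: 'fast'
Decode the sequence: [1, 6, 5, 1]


Look up each index in the dictionary:
  1 -> 'bar'
  6 -> 'fast'
  5 -> 'hello'
  1 -> 'bar'

Decoded: "bar fast hello bar"


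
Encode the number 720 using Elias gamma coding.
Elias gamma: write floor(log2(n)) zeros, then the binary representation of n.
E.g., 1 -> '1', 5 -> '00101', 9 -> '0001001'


num_bits = floor(log2(720)) + 1 = 10
leading_zeros = num_bits - 1 = 9
binary(720) = 1011010000

Elias gamma(720) = '000000000' + '1011010000' = 0000000001011010000 (19 bits)


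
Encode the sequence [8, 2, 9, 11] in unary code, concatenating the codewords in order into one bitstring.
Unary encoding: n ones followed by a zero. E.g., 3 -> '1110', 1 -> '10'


Encode each number as n ones followed by a terminating 0:
  8 -> 111111110 (9 bits)
  2 -> 110 (3 bits)
  9 -> 1111111110 (10 bits)
  11 -> 111111111110 (12 bits)
Total length = 9 + 3 + 10 + 12 = 34 bits.

Unary([8, 2, 9, 11]) = 1111111101101111111110111111111110 (34 bits)


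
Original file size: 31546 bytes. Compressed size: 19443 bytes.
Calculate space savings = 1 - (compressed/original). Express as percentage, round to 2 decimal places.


ratio = compressed/original = 19443/31546 = 0.616338
savings = 1 - ratio = 1 - 0.616338 = 0.383662
as a percentage: 0.383662 * 100 = 38.37%

Space savings = 1 - 19443/31546 = 38.37%


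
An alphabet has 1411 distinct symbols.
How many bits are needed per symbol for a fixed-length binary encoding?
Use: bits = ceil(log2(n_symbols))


log2(1411) = 10.4625
Bracket: 2^10 = 1024 < 1411 <= 2^11 = 2048
So ceil(log2(1411)) = 11

bits = ceil(log2(1411)) = ceil(10.4625) = 11 bits


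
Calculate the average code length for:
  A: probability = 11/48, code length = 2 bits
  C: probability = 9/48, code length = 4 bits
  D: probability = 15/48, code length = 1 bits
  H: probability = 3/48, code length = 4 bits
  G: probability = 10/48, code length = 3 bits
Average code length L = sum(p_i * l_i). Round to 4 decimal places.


Weighted contributions p_i * l_i:
  A: (11/48) * 2 = 22/48
  C: (9/48) * 4 = 36/48
  D: (15/48) * 1 = 15/48
  H: (3/48) * 4 = 12/48
  G: (10/48) * 3 = 30/48
Sum = (22 + 36 + 15 + 12 + 30)/48 = 115/48

L = 115/48 = 2.3958 bits/symbol


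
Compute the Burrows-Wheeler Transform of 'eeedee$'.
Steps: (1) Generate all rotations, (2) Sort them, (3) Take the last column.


Rotations (sorted):
  0: $eeedee -> last char: e
  1: dee$eee -> last char: e
  2: e$eeede -> last char: e
  3: edee$ee -> last char: e
  4: ee$eeed -> last char: d
  5: eedee$e -> last char: e
  6: eeedee$ -> last char: $


BWT = eeeede$


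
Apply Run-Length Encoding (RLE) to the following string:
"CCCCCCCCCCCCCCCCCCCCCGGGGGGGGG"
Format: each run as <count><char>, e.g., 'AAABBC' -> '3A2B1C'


Scanning runs left to right:
  i=0: run of 'C' x 21 -> '21C'
  i=21: run of 'G' x 9 -> '9G'

RLE = 21C9G


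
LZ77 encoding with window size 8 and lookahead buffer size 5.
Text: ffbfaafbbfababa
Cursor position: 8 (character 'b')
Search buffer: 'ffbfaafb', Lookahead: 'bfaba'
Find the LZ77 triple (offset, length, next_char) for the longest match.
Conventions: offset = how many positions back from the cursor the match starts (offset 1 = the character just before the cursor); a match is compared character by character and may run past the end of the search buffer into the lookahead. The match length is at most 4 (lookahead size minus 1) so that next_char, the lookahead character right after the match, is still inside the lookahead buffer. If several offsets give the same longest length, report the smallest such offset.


Try each offset into the search buffer:
  offset=1 (pos 7, char 'b'): match length 1
  offset=2 (pos 6, char 'f'): match length 0
  offset=3 (pos 5, char 'a'): match length 0
  offset=4 (pos 4, char 'a'): match length 0
  offset=5 (pos 3, char 'f'): match length 0
  offset=6 (pos 2, char 'b'): match length 3
  offset=7 (pos 1, char 'f'): match length 0
  offset=8 (pos 0, char 'f'): match length 0
Longest match has length 3 at offset 6.
next_char = character at position 8 + 3 = 11 -> 'b'

Best match: offset=6, length=3 (matching 'bfa' starting at position 2)
LZ77 triple: (6, 3, 'b')


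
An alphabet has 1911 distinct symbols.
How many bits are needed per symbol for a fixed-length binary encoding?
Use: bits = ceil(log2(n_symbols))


log2(1911) = 10.9001
Bracket: 2^10 = 1024 < 1911 <= 2^11 = 2048
So ceil(log2(1911)) = 11

bits = ceil(log2(1911)) = ceil(10.9001) = 11 bits


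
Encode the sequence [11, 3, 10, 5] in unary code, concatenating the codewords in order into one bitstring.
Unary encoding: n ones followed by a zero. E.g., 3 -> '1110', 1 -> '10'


Encode each number as n ones followed by a terminating 0:
  11 -> 111111111110 (12 bits)
  3 -> 1110 (4 bits)
  10 -> 11111111110 (11 bits)
  5 -> 111110 (6 bits)
Total length = 12 + 4 + 11 + 6 = 33 bits.

Unary([11, 3, 10, 5]) = 111111111110111011111111110111110 (33 bits)


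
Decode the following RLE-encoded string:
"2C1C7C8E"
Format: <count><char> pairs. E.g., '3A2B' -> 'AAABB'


Expanding each <count><char> pair:
  2C -> 'CC'
  1C -> 'C'
  7C -> 'CCCCCCC'
  8E -> 'EEEEEEEE'

Decoded = CCCCCCCCCCEEEEEEEE


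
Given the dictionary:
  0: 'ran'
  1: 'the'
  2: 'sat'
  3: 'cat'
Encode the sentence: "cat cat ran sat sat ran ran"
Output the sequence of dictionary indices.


Look up each word in the dictionary:
  'cat' -> 3
  'cat' -> 3
  'ran' -> 0
  'sat' -> 2
  'sat' -> 2
  'ran' -> 0
  'ran' -> 0

Encoded: [3, 3, 0, 2, 2, 0, 0]


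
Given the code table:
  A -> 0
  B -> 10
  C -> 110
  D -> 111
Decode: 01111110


Decoding:
0 -> A
111 -> D
111 -> D
0 -> A


Result: ADDA


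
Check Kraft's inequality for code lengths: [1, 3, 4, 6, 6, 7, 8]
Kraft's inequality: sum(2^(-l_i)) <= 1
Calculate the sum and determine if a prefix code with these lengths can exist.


Sum = 2^(-1) + 2^(-3) + 2^(-4) + 2^(-6) + 2^(-6) + 2^(-7) + 2^(-8)
    = 0.5 + 0.125 + 0.0625 + 0.015625 + 0.015625 + 0.0078125 + 0.00390625
    = 187/256 = 0.73046875
Since 0.73046875 <= 1, Kraft's inequality IS satisfied.
A prefix code with these lengths CAN exist.

Kraft sum = 0.73046875. Satisfied.


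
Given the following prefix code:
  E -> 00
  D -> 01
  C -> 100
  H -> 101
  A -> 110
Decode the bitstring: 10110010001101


Decoding step by step:
Bits 101 -> H
Bits 100 -> C
Bits 100 -> C
Bits 01 -> D
Bits 101 -> H


Decoded message: HCCDH


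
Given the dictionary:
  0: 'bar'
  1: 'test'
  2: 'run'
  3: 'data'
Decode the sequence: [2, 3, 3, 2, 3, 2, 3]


Look up each index in the dictionary:
  2 -> 'run'
  3 -> 'data'
  3 -> 'data'
  2 -> 'run'
  3 -> 'data'
  2 -> 'run'
  3 -> 'data'

Decoded: "run data data run data run data"


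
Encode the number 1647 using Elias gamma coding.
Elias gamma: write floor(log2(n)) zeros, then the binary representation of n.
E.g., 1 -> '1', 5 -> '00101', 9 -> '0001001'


num_bits = floor(log2(1647)) + 1 = 11
leading_zeros = num_bits - 1 = 10
binary(1647) = 11001101111

Elias gamma(1647) = '0000000000' + '11001101111' = 000000000011001101111 (21 bits)


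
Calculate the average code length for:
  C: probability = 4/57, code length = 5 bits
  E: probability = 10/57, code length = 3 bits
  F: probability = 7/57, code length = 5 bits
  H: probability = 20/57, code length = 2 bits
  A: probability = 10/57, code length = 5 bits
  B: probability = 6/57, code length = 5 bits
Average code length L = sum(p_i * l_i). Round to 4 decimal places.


Weighted contributions p_i * l_i:
  C: (4/57) * 5 = 20/57
  E: (10/57) * 3 = 30/57
  F: (7/57) * 5 = 35/57
  H: (20/57) * 2 = 40/57
  A: (10/57) * 5 = 50/57
  B: (6/57) * 5 = 30/57
Sum = (20 + 30 + 35 + 40 + 50 + 30)/57 = 205/57

L = 205/57 = 3.5965 bits/symbol


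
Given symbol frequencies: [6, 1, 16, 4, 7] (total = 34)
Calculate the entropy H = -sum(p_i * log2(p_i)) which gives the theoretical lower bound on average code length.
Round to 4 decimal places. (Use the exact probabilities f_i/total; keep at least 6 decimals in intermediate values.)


Per-symbol terms -p_i * log2(p_i) with p_i = f_i/34:
  p = 6/34 = 0.176471: log2(p) = -2.502500, -p*log2(p) = 0.441618
  p = 1/34 = 0.029412: log2(p) = -5.087463, -p*log2(p) = 0.149631
  p = 16/34 = 0.470588: log2(p) = -1.087463, -p*log2(p) = 0.511747
  p = 4/34 = 0.117647: log2(p) = -3.087463, -p*log2(p) = 0.363231
  p = 7/34 = 0.205882: log2(p) = -2.280108, -p*log2(p) = 0.469434
H = 0.441618 + 0.149631 + 0.511747 + 0.363231 + 0.469434 = 1.935661

H = 1.9357 bits/symbol


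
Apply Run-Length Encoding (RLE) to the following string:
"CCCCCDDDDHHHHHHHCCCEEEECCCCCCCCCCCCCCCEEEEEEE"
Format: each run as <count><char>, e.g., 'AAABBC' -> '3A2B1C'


Scanning runs left to right:
  i=0: run of 'C' x 5 -> '5C'
  i=5: run of 'D' x 4 -> '4D'
  i=9: run of 'H' x 7 -> '7H'
  i=16: run of 'C' x 3 -> '3C'
  i=19: run of 'E' x 4 -> '4E'
  i=23: run of 'C' x 15 -> '15C'
  i=38: run of 'E' x 7 -> '7E'

RLE = 5C4D7H3C4E15C7E


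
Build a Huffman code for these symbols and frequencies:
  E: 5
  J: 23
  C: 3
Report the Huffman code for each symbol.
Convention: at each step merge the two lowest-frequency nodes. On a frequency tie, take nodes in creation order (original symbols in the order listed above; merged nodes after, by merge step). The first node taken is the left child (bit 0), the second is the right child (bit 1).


Huffman tree construction:
Step 1: Merge C(3) + E(5) = 8
Step 2: Merge (C+E)(8) + J(23) = 31
Read each symbol's code off the tree from the root (left child = 0, right child = 1).

Codes:
  E: 01 (length 2)
  J: 1 (length 1)
  C: 00 (length 2)
Average code length: 39/31 = 1.2581 bits/symbol


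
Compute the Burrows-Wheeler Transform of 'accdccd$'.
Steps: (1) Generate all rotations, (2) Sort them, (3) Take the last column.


Rotations (sorted):
  0: $accdccd -> last char: d
  1: accdccd$ -> last char: $
  2: ccd$accd -> last char: d
  3: ccdccd$a -> last char: a
  4: cd$accdc -> last char: c
  5: cdccd$ac -> last char: c
  6: d$accdcc -> last char: c
  7: dccd$acc -> last char: c


BWT = d$dacccc


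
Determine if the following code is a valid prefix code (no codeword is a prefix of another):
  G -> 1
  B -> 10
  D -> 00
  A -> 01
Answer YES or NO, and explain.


Checking each pair (does one codeword prefix another?):
  G='1' vs B='10': prefix -- VIOLATION

NO -- this is NOT a valid prefix code. G (1) is a prefix of B (10).


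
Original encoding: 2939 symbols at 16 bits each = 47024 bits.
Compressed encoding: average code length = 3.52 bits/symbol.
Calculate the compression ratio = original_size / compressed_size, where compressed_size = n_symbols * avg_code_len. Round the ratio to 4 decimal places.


original_size = n_symbols * orig_bits = 2939 * 16 = 47024 bits
compressed_size = n_symbols * avg_code_len = 2939 * 3.52 = 10345.28 bits
ratio = original_size / compressed_size = 47024 / 10345.28 = 4.5455

Compression ratio = 4.5455


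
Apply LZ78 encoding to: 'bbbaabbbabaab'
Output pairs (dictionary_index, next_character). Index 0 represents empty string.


LZ78 encoding steps:
Dictionary: {0: ''}
Step 1: w='' (idx 0), next='b' -> output (0, 'b'), add 'b' as idx 1
Step 2: w='b' (idx 1), next='b' -> output (1, 'b'), add 'bb' as idx 2
Step 3: w='' (idx 0), next='a' -> output (0, 'a'), add 'a' as idx 3
Step 4: w='a' (idx 3), next='b' -> output (3, 'b'), add 'ab' as idx 4
Step 5: w='bb' (idx 2), next='a' -> output (2, 'a'), add 'bba' as idx 5
Step 6: w='b' (idx 1), next='a' -> output (1, 'a'), add 'ba' as idx 6
Step 7: w='ab' (idx 4), end of input -> output (4, '')


Encoded: [(0, 'b'), (1, 'b'), (0, 'a'), (3, 'b'), (2, 'a'), (1, 'a'), (4, '')]


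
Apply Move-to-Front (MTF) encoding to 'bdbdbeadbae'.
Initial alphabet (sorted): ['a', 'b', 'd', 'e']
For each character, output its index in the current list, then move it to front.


MTF encoding:
'b': index 1 in ['a', 'b', 'd', 'e'] -> ['b', 'a', 'd', 'e']
'd': index 2 in ['b', 'a', 'd', 'e'] -> ['d', 'b', 'a', 'e']
'b': index 1 in ['d', 'b', 'a', 'e'] -> ['b', 'd', 'a', 'e']
'd': index 1 in ['b', 'd', 'a', 'e'] -> ['d', 'b', 'a', 'e']
'b': index 1 in ['d', 'b', 'a', 'e'] -> ['b', 'd', 'a', 'e']
'e': index 3 in ['b', 'd', 'a', 'e'] -> ['e', 'b', 'd', 'a']
'a': index 3 in ['e', 'b', 'd', 'a'] -> ['a', 'e', 'b', 'd']
'd': index 3 in ['a', 'e', 'b', 'd'] -> ['d', 'a', 'e', 'b']
'b': index 3 in ['d', 'a', 'e', 'b'] -> ['b', 'd', 'a', 'e']
'a': index 2 in ['b', 'd', 'a', 'e'] -> ['a', 'b', 'd', 'e']
'e': index 3 in ['a', 'b', 'd', 'e'] -> ['e', 'a', 'b', 'd']


Output: [1, 2, 1, 1, 1, 3, 3, 3, 3, 2, 3]


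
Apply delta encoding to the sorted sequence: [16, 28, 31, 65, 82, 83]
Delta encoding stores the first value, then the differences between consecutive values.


First value: 16
Deltas:
  28 - 16 = 12
  31 - 28 = 3
  65 - 31 = 34
  82 - 65 = 17
  83 - 82 = 1


Delta encoded: [16, 12, 3, 34, 17, 1]


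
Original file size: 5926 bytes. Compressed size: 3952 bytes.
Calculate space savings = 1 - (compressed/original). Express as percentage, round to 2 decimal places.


ratio = compressed/original = 3952/5926 = 0.666892
savings = 1 - ratio = 1 - 0.666892 = 0.333108
as a percentage: 0.333108 * 100 = 33.31%

Space savings = 1 - 3952/5926 = 33.31%


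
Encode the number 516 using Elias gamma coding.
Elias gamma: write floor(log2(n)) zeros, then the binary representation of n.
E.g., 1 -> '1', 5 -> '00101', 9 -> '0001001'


num_bits = floor(log2(516)) + 1 = 10
leading_zeros = num_bits - 1 = 9
binary(516) = 1000000100

Elias gamma(516) = '000000000' + '1000000100' = 0000000001000000100 (19 bits)


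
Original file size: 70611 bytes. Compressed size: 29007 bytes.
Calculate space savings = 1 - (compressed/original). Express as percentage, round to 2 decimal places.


ratio = compressed/original = 29007/70611 = 0.4108
savings = 1 - ratio = 1 - 0.4108 = 0.5892
as a percentage: 0.5892 * 100 = 58.92%

Space savings = 1 - 29007/70611 = 58.92%


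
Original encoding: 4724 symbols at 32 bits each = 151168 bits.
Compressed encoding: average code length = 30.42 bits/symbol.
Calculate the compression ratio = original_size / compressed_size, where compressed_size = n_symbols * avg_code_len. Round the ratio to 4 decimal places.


original_size = n_symbols * orig_bits = 4724 * 32 = 151168 bits
compressed_size = n_symbols * avg_code_len = 4724 * 30.42 = 143704.08 bits
ratio = original_size / compressed_size = 151168 / 143704.08 = 1.0519

Compression ratio = 1.0519


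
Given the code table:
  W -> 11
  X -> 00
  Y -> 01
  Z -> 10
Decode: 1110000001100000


Decoding:
11 -> W
10 -> Z
00 -> X
00 -> X
01 -> Y
10 -> Z
00 -> X
00 -> X


Result: WZXXYZXX


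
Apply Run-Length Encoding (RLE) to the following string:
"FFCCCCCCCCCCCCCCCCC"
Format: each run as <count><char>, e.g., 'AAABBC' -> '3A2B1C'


Scanning runs left to right:
  i=0: run of 'F' x 2 -> '2F'
  i=2: run of 'C' x 17 -> '17C'

RLE = 2F17C


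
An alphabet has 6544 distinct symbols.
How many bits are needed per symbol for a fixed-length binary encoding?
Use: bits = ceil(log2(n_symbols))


log2(6544) = 12.676
Bracket: 2^12 = 4096 < 6544 <= 2^13 = 8192
So ceil(log2(6544)) = 13

bits = ceil(log2(6544)) = ceil(12.676) = 13 bits


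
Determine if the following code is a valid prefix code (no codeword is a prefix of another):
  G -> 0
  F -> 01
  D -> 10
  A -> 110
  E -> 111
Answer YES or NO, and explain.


Checking each pair (does one codeword prefix another?):
  G='0' vs F='01': prefix -- VIOLATION

NO -- this is NOT a valid prefix code. G (0) is a prefix of F (01).


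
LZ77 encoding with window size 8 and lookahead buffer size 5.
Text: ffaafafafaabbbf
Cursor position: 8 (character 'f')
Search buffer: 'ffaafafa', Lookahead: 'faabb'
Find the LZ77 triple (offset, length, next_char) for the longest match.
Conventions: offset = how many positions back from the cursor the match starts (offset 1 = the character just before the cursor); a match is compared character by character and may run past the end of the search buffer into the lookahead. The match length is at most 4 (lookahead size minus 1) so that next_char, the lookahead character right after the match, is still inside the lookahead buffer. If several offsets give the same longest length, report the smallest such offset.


Try each offset into the search buffer:
  offset=1 (pos 7, char 'a'): match length 0
  offset=2 (pos 6, char 'f'): match length 2
  offset=3 (pos 5, char 'a'): match length 0
  offset=4 (pos 4, char 'f'): match length 2
  offset=5 (pos 3, char 'a'): match length 0
  offset=6 (pos 2, char 'a'): match length 0
  offset=7 (pos 1, char 'f'): match length 3
  offset=8 (pos 0, char 'f'): match length 1
Longest match has length 3 at offset 7.
next_char = character at position 8 + 3 = 11 -> 'b'

Best match: offset=7, length=3 (matching 'faa' starting at position 1)
LZ77 triple: (7, 3, 'b')


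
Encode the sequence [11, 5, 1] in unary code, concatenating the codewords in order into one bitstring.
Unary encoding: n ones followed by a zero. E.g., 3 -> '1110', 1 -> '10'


Encode each number as n ones followed by a terminating 0:
  11 -> 111111111110 (12 bits)
  5 -> 111110 (6 bits)
  1 -> 10 (2 bits)
Total length = 12 + 6 + 2 = 20 bits.

Unary([11, 5, 1]) = 11111111111011111010 (20 bits)


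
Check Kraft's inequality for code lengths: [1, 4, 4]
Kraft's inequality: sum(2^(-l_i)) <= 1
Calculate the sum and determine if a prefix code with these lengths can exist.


Sum = 2^(-1) + 2^(-4) + 2^(-4)
    = 0.5 + 0.0625 + 0.0625
    = 10/16 = 0.625
Since 0.625 <= 1, Kraft's inequality IS satisfied.
A prefix code with these lengths CAN exist.

Kraft sum = 0.625. Satisfied.


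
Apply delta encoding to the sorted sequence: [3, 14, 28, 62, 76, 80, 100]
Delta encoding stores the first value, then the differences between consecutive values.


First value: 3
Deltas:
  14 - 3 = 11
  28 - 14 = 14
  62 - 28 = 34
  76 - 62 = 14
  80 - 76 = 4
  100 - 80 = 20


Delta encoded: [3, 11, 14, 34, 14, 4, 20]


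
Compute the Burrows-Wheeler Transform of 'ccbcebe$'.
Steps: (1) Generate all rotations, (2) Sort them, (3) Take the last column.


Rotations (sorted):
  0: $ccbcebe -> last char: e
  1: bcebe$cc -> last char: c
  2: be$ccbce -> last char: e
  3: cbcebe$c -> last char: c
  4: ccbcebe$ -> last char: $
  5: cebe$ccb -> last char: b
  6: e$ccbceb -> last char: b
  7: ebe$ccbc -> last char: c


BWT = ecec$bbc


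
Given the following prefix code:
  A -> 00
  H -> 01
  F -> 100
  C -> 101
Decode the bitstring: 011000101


Decoding step by step:
Bits 01 -> H
Bits 100 -> F
Bits 01 -> H
Bits 01 -> H


Decoded message: HFHH


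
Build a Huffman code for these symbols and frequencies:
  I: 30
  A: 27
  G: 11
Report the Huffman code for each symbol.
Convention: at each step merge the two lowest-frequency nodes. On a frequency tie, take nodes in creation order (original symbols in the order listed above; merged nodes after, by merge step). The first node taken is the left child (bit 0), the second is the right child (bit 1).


Huffman tree construction:
Step 1: Merge G(11) + A(27) = 38
Step 2: Merge I(30) + (G+A)(38) = 68
Read each symbol's code off the tree from the root (left child = 0, right child = 1).

Codes:
  I: 0 (length 1)
  A: 11 (length 2)
  G: 10 (length 2)
Average code length: 106/68 = 1.5588 bits/symbol


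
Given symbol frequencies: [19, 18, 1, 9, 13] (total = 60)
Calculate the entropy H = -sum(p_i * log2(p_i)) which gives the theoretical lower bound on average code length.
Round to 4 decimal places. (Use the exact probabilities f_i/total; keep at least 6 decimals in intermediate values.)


Per-symbol terms -p_i * log2(p_i) with p_i = f_i/60:
  p = 19/60 = 0.316667: log2(p) = -1.658963, -p*log2(p) = 0.525338
  p = 18/60 = 0.300000: log2(p) = -1.736966, -p*log2(p) = 0.521090
  p = 1/60 = 0.016667: log2(p) = -5.906891, -p*log2(p) = 0.098448
  p = 9/60 = 0.150000: log2(p) = -2.736966, -p*log2(p) = 0.410545
  p = 13/60 = 0.216667: log2(p) = -2.206451, -p*log2(p) = 0.478064
H = 0.525338 + 0.521090 + 0.098448 + 0.410545 + 0.478064 = 2.033485

H = 2.0335 bits/symbol


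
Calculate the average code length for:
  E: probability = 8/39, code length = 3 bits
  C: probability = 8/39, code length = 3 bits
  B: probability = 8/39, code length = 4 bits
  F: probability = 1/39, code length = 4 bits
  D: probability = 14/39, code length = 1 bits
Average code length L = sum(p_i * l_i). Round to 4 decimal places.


Weighted contributions p_i * l_i:
  E: (8/39) * 3 = 24/39
  C: (8/39) * 3 = 24/39
  B: (8/39) * 4 = 32/39
  F: (1/39) * 4 = 4/39
  D: (14/39) * 1 = 14/39
Sum = (24 + 24 + 32 + 4 + 14)/39 = 98/39

L = 98/39 = 2.5128 bits/symbol


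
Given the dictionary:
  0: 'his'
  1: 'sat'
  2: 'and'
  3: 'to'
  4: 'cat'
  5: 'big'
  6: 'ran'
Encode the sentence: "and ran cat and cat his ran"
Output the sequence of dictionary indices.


Look up each word in the dictionary:
  'and' -> 2
  'ran' -> 6
  'cat' -> 4
  'and' -> 2
  'cat' -> 4
  'his' -> 0
  'ran' -> 6

Encoded: [2, 6, 4, 2, 4, 0, 6]


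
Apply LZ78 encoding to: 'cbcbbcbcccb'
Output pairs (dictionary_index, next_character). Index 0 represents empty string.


LZ78 encoding steps:
Dictionary: {0: ''}
Step 1: w='' (idx 0), next='c' -> output (0, 'c'), add 'c' as idx 1
Step 2: w='' (idx 0), next='b' -> output (0, 'b'), add 'b' as idx 2
Step 3: w='c' (idx 1), next='b' -> output (1, 'b'), add 'cb' as idx 3
Step 4: w='b' (idx 2), next='c' -> output (2, 'c'), add 'bc' as idx 4
Step 5: w='bc' (idx 4), next='c' -> output (4, 'c'), add 'bcc' as idx 5
Step 6: w='cb' (idx 3), end of input -> output (3, '')


Encoded: [(0, 'c'), (0, 'b'), (1, 'b'), (2, 'c'), (4, 'c'), (3, '')]


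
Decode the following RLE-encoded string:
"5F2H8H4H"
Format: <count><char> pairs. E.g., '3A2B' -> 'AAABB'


Expanding each <count><char> pair:
  5F -> 'FFFFF'
  2H -> 'HH'
  8H -> 'HHHHHHHH'
  4H -> 'HHHH'

Decoded = FFFFFHHHHHHHHHHHHHH


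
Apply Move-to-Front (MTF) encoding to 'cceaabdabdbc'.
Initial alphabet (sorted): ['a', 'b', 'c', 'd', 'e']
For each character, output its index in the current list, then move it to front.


MTF encoding:
'c': index 2 in ['a', 'b', 'c', 'd', 'e'] -> ['c', 'a', 'b', 'd', 'e']
'c': index 0 in ['c', 'a', 'b', 'd', 'e'] -> ['c', 'a', 'b', 'd', 'e']
'e': index 4 in ['c', 'a', 'b', 'd', 'e'] -> ['e', 'c', 'a', 'b', 'd']
'a': index 2 in ['e', 'c', 'a', 'b', 'd'] -> ['a', 'e', 'c', 'b', 'd']
'a': index 0 in ['a', 'e', 'c', 'b', 'd'] -> ['a', 'e', 'c', 'b', 'd']
'b': index 3 in ['a', 'e', 'c', 'b', 'd'] -> ['b', 'a', 'e', 'c', 'd']
'd': index 4 in ['b', 'a', 'e', 'c', 'd'] -> ['d', 'b', 'a', 'e', 'c']
'a': index 2 in ['d', 'b', 'a', 'e', 'c'] -> ['a', 'd', 'b', 'e', 'c']
'b': index 2 in ['a', 'd', 'b', 'e', 'c'] -> ['b', 'a', 'd', 'e', 'c']
'd': index 2 in ['b', 'a', 'd', 'e', 'c'] -> ['d', 'b', 'a', 'e', 'c']
'b': index 1 in ['d', 'b', 'a', 'e', 'c'] -> ['b', 'd', 'a', 'e', 'c']
'c': index 4 in ['b', 'd', 'a', 'e', 'c'] -> ['c', 'b', 'd', 'a', 'e']


Output: [2, 0, 4, 2, 0, 3, 4, 2, 2, 2, 1, 4]


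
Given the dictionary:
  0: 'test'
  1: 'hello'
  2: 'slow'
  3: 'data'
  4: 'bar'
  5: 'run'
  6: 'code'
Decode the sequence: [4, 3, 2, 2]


Look up each index in the dictionary:
  4 -> 'bar'
  3 -> 'data'
  2 -> 'slow'
  2 -> 'slow'

Decoded: "bar data slow slow"


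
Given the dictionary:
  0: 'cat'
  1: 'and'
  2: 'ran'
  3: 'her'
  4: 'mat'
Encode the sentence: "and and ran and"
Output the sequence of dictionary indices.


Look up each word in the dictionary:
  'and' -> 1
  'and' -> 1
  'ran' -> 2
  'and' -> 1

Encoded: [1, 1, 2, 1]


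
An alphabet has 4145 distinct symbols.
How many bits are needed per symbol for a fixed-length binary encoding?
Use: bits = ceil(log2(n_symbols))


log2(4145) = 12.0172
Bracket: 2^12 = 4096 < 4145 <= 2^13 = 8192
So ceil(log2(4145)) = 13

bits = ceil(log2(4145)) = ceil(12.0172) = 13 bits


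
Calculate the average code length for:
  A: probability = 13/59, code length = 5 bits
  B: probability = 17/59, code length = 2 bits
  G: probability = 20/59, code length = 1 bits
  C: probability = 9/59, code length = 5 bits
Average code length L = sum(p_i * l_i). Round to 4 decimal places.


Weighted contributions p_i * l_i:
  A: (13/59) * 5 = 65/59
  B: (17/59) * 2 = 34/59
  G: (20/59) * 1 = 20/59
  C: (9/59) * 5 = 45/59
Sum = (65 + 34 + 20 + 45)/59 = 164/59

L = 164/59 = 2.7797 bits/symbol
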